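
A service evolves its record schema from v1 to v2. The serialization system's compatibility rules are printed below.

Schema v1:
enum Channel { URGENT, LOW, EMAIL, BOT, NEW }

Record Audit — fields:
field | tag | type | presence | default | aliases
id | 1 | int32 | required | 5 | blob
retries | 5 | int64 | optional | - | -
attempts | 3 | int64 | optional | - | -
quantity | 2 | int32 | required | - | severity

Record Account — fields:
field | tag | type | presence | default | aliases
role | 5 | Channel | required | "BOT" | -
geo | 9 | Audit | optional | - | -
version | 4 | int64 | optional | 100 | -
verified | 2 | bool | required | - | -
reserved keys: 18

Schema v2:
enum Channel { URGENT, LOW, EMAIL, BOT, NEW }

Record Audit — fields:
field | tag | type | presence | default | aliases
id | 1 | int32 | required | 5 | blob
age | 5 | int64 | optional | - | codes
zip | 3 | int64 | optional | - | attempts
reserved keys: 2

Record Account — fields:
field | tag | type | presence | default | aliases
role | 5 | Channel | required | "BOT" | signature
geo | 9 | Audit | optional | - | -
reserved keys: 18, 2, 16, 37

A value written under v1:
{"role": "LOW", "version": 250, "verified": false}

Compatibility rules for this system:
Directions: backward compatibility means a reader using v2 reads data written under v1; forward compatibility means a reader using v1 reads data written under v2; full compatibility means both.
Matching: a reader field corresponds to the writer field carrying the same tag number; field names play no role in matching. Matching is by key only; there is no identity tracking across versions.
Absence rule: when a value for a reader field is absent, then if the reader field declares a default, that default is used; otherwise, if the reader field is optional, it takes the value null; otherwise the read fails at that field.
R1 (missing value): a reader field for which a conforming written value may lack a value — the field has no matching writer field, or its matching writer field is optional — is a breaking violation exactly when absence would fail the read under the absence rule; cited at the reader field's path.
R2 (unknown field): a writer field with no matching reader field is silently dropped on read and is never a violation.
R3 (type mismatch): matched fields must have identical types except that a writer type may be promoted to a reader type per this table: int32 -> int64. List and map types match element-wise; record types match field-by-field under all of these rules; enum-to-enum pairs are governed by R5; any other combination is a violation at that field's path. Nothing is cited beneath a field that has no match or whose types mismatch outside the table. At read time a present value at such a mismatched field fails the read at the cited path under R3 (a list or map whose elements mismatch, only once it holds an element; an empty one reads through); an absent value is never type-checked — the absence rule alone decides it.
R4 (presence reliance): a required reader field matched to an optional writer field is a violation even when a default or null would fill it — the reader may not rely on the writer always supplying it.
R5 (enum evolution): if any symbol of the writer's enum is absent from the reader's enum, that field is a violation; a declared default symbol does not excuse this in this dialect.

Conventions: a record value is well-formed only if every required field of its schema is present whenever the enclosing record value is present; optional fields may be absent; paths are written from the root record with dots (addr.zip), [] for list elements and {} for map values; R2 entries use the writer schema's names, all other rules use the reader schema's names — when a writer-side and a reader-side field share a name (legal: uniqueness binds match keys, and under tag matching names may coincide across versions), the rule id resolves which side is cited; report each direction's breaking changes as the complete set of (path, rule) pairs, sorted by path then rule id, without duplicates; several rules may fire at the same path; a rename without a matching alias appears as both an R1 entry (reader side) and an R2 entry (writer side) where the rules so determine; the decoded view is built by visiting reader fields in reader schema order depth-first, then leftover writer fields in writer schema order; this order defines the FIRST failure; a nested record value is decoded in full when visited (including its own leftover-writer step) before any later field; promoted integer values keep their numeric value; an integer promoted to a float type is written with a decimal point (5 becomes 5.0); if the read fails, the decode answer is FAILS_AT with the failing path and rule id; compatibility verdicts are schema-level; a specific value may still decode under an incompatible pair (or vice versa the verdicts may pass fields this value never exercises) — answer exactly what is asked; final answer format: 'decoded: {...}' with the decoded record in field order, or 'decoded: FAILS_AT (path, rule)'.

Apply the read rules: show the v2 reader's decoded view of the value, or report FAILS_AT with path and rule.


in Account below, arrows point writer -> reader
migrating the Account value to v2:
  role := "LOW"
  geo := null (absent, optional -> null)
  writer version: unknown -> dropped
  writer verified: unknown -> dropped
  => decoded: {"role": "LOW", "geo": null}
diffs on Account not affecting the asked answer:
  renamed field retries to age in record Audit -> fires no rule on Account under this dialect and leaves the result unchanged
  removed field quantity from record Audit (its key 2 joins the reserved list) -> schema-level compatibility only; this Account value's decode is unchanged
  renamed field attempts to zip in record Audit (alias attempts declared on the renamed field) -> fires no rule on Account under this dialect and leaves the result unchanged

decoded: {"role": "LOW", "geo": null}


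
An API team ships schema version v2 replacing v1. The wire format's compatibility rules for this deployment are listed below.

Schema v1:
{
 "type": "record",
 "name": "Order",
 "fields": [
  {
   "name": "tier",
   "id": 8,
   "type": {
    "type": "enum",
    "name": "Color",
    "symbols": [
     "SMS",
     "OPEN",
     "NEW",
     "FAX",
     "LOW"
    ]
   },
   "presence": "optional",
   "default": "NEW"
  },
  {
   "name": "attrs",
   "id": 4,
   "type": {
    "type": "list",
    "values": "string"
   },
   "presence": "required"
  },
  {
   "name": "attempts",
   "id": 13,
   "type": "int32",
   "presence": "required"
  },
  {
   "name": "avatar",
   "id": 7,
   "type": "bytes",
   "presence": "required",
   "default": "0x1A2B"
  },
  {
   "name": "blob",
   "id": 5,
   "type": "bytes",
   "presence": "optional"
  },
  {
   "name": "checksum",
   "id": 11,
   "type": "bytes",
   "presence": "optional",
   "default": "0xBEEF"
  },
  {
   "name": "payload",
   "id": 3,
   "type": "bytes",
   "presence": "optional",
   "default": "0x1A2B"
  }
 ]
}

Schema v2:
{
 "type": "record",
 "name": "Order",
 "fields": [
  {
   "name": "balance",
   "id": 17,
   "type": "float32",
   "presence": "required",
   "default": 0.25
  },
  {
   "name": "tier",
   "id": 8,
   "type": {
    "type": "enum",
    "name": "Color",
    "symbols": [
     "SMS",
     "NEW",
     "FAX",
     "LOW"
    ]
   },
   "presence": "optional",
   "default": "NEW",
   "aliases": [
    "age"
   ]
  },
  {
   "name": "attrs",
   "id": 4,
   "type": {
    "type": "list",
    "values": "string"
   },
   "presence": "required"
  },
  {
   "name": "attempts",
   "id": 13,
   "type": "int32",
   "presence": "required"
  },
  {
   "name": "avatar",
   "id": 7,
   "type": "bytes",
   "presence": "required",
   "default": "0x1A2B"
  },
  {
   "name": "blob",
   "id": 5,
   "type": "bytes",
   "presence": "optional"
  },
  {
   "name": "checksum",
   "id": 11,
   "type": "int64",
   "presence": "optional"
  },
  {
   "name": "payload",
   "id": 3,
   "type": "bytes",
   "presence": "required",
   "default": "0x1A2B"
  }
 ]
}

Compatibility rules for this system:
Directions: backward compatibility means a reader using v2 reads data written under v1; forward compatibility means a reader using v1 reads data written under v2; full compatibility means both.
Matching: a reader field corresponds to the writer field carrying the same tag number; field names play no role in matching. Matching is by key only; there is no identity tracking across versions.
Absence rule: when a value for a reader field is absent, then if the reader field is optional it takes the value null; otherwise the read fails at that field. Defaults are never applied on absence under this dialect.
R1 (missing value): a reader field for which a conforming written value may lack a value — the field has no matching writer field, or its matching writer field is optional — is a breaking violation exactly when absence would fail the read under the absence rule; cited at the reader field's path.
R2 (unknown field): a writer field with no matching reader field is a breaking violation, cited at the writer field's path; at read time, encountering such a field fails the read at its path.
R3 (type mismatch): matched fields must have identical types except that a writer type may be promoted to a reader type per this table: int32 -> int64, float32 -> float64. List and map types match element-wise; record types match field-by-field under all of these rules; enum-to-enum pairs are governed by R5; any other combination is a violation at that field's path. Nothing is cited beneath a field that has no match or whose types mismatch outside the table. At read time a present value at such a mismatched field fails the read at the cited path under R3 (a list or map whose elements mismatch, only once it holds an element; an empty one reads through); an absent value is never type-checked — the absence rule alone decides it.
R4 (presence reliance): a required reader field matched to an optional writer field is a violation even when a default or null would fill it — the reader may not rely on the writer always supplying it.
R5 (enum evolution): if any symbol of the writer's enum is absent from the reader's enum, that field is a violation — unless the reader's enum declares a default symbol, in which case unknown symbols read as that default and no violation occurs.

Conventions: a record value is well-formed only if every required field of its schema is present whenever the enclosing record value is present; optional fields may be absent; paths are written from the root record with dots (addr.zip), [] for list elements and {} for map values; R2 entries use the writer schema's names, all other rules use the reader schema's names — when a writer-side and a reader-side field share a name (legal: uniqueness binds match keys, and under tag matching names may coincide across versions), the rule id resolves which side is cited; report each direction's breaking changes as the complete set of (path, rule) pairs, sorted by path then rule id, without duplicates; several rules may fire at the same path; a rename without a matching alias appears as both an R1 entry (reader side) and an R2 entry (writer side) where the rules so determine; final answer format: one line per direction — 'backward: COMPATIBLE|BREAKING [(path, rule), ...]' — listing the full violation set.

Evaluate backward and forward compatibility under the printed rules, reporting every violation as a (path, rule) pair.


backward: BREAKING [(balance, R1), (checksum, R3), (payload, R1), (payload, R4), (tier, R5)]; forward: BREAKING [(balance, R2), (checksum, R3)]

the writer's type comes first in each Order pair
backward on Order — v2 reading data written by v1:
  balance has no writer counterpart
  tier: Color -> Color, writer optional; from tier
  attrs: list<string> -> list<string>, writer required; from attrs
  attempts: int32 -> int32, writer required; from attempts
  avatar: bytes -> bytes, writer required; from avatar
  blob: bytes -> bytes, writer optional; from blob
  checksum: bytes -> int64, writer optional; from checksum
  payload: bytes -> bytes, writer optional; from payload
  R1 fires at balance
  R3 fires at checksum
  R1 fires at payload
  R4 fires at payload
  R5 fires at tier
  => 5 violation(s): backward is BREAKING for Order
forward on Order — v1 reading data written by v2:
  tier: Color -> Color, writer optional; from tier
  attrs: list<string> -> list<string>, writer required; from attrs
  attempts: int32 -> int32, writer required; from attempts
  avatar: bytes -> bytes, writer required; from avatar
  blob: bytes -> bytes, writer optional; from blob
  checksum: int64 -> bytes, writer optional; from checksum
  payload: bytes -> bytes, writer required; from payload
  writer field balance has no reader counterpart
  R2 fires at balance
  R3 fires at checksum
  => 2 violation(s): forward is BREAKING for Order


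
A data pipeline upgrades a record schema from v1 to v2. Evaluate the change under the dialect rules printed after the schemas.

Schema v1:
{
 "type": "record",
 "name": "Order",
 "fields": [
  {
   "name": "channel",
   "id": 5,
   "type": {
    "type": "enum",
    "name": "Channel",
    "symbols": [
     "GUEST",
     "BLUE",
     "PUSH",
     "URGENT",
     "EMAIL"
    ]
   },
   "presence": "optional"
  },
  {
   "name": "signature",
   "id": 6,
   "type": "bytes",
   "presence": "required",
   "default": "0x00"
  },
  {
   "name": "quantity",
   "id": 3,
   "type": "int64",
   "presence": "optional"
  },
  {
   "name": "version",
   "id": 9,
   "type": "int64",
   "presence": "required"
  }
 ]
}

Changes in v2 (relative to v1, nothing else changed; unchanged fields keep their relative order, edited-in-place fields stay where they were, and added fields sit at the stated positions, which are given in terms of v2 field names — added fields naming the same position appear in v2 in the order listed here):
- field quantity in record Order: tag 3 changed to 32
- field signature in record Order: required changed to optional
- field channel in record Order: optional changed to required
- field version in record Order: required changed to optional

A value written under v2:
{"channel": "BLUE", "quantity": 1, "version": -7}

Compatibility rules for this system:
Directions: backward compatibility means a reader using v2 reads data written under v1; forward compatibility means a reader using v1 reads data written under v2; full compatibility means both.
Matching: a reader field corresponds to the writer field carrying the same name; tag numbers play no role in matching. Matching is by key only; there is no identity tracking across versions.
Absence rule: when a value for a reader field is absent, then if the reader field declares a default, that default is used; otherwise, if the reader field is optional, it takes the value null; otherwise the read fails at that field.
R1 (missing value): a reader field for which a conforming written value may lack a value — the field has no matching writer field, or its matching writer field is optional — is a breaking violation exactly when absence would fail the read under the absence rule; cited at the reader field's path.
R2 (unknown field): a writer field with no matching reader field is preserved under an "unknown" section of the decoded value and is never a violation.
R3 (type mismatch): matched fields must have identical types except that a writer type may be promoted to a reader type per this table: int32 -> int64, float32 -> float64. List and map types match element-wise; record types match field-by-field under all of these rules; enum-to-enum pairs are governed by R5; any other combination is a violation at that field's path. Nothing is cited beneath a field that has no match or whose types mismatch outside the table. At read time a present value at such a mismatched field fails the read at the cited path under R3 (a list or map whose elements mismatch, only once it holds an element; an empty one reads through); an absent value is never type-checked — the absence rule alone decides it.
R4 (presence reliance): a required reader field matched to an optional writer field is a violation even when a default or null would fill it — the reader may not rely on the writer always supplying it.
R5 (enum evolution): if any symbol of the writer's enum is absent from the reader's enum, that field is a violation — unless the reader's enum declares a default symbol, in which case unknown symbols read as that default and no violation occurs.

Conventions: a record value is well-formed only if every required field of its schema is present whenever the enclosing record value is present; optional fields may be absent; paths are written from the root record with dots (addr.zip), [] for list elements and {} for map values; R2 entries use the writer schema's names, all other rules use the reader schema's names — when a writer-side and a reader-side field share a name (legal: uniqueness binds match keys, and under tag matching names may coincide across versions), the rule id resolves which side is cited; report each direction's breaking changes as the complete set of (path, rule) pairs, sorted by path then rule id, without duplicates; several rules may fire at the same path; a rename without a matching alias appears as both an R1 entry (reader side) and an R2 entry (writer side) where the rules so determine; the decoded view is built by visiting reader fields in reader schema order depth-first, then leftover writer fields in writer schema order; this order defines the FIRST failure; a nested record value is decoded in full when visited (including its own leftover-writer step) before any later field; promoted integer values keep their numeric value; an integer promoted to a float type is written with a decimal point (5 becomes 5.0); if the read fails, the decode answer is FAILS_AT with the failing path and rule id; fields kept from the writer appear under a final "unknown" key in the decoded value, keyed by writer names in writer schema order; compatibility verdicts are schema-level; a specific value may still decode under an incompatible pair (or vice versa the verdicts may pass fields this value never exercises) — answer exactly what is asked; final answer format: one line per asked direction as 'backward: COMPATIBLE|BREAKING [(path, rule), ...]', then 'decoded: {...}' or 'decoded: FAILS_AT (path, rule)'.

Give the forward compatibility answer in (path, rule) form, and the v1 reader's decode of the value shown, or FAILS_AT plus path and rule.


forward: BREAKING [(signature, R4), (version, R1), (version, R4)]; decoded: {"channel": "BLUE", "signature": 0x00, "quantity": 1, "version": -7}

the writer's type comes first in each Order pair
checking forward for Order: reader v1 against writer v2:
  channel: Channel -> Channel, writer required; from channel
  signature: bytes -> bytes, writer optional; from signature
  quantity: int64 -> int64, writer optional; from quantity
  version: int64 -> int64, writer optional; from version
  rule R4 violated at signature
  rule R1 violated at version
  rule R4 violated at version
  => forward verdict for Order: BREAKING, 3 violation(s)
decoding the Order value with the v1 reader:
  channel := "BLUE"
  signature := 0x00 (no value, default fills)
  quantity := 1
  version := -7
  => decoded: {"channel": "BLUE", "signature": 0x00, "quantity": 1, "version": -7}
remaining Order differences; none change what is asked:
  field quantity in record Order: tag 3 changed to 32 -> no rule fires on it in Order's dialect; the asked verdict holds
  field channel in record Order: optional changed to required -> its effect on Order is confined to the backward direction, not asked


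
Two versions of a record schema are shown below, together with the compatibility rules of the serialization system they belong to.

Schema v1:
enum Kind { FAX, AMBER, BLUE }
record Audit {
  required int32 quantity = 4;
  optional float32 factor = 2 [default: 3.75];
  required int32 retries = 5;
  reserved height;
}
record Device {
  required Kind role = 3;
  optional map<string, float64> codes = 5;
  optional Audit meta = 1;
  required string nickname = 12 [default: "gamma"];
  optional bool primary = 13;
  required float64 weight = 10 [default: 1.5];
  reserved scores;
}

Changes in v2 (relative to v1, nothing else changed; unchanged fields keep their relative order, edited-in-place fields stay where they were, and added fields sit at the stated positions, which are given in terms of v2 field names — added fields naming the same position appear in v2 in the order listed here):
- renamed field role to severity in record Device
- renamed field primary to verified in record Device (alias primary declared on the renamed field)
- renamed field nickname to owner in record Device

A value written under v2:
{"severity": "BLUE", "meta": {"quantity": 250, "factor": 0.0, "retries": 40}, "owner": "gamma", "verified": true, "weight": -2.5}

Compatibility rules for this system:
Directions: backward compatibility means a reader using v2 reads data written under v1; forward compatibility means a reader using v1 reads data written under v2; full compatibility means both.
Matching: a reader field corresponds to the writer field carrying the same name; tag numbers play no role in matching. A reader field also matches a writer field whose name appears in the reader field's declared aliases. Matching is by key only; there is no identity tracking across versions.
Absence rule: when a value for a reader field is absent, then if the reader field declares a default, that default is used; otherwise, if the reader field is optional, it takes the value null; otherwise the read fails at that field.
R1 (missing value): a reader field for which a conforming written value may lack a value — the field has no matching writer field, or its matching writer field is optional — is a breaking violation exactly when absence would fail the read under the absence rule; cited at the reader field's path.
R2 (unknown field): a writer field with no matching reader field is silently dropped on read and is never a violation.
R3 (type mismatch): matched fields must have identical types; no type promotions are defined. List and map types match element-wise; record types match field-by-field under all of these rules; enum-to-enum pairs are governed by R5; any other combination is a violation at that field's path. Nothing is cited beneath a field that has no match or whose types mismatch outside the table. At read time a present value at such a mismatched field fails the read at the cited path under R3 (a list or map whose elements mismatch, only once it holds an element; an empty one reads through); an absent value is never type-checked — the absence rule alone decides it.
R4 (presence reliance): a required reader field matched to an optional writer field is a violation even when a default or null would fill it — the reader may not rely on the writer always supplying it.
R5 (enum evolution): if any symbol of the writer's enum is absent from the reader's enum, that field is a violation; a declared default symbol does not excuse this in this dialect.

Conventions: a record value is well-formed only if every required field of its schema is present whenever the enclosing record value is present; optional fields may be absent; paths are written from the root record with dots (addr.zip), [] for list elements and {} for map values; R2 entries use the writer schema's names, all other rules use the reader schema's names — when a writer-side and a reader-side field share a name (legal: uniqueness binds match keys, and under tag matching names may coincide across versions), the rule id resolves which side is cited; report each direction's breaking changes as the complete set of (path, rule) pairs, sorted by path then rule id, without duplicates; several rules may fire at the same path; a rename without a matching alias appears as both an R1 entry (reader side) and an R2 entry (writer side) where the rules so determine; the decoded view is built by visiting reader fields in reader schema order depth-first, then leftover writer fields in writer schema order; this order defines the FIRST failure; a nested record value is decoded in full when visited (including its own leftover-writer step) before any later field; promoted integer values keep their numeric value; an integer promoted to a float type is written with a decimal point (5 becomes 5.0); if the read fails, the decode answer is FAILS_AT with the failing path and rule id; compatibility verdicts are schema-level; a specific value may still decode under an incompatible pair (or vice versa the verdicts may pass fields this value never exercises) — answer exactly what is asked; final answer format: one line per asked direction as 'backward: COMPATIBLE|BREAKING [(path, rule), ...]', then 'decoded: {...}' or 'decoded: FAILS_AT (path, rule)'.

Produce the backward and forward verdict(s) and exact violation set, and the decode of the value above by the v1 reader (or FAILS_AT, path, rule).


in Device below, arrows point writer -> reader
backward for Device (reader v2, writer v1):
  severity: no writer-side match
  writer optional, map<string, float64> -> map<string, float64>: reader codes maps from writer codes
  writer optional, Audit -> Audit: reader meta maps from writer meta
  owner: no writer-side match
  writer optional, bool -> bool: reader verified maps from writer primary
  writer required, float64 -> float64: reader weight maps from writer weight
  leftover writer field: role
  leftover writer field: nickname
  writer required, int32 -> int32: reader meta.quantity maps from writer meta.quantity
  writer optional, float32 -> float32: reader meta.factor maps from writer meta.factor
  writer required, int32 -> int32: reader meta.retries maps from writer meta.retries
  R1 fires at severity
  => 1 violation(s): backward is BREAKING for Device
forward for Device (reader v1, writer v2):
  role: no writer-side match
  writer optional, map<string, float64> -> map<string, float64>: reader codes maps from writer codes
  writer optional, Audit -> Audit: reader meta maps from writer meta
  nickname: no writer-side match
  primary: no writer-side match
  writer required, float64 -> float64: reader weight maps from writer weight
  leftover writer field: severity
  leftover writer field: owner
  leftover writer field: verified
  writer required, int32 -> int32: reader meta.quantity maps from writer meta.quantity
  writer optional, float32 -> float32: reader meta.factor maps from writer meta.factor
  writer required, int32 -> int32: reader meta.retries maps from writer meta.retries
  R1 fires at role
  => 1 violation(s): forward is BREAKING for Device
migrating the Device value to v1:
  read fails at role under R1 (no fill)
  => FAILS_AT (role, R1)

backward: BREAKING [(severity, R1)]; forward: BREAKING [(role, R1)]; decoded: FAILS_AT (role, R1)


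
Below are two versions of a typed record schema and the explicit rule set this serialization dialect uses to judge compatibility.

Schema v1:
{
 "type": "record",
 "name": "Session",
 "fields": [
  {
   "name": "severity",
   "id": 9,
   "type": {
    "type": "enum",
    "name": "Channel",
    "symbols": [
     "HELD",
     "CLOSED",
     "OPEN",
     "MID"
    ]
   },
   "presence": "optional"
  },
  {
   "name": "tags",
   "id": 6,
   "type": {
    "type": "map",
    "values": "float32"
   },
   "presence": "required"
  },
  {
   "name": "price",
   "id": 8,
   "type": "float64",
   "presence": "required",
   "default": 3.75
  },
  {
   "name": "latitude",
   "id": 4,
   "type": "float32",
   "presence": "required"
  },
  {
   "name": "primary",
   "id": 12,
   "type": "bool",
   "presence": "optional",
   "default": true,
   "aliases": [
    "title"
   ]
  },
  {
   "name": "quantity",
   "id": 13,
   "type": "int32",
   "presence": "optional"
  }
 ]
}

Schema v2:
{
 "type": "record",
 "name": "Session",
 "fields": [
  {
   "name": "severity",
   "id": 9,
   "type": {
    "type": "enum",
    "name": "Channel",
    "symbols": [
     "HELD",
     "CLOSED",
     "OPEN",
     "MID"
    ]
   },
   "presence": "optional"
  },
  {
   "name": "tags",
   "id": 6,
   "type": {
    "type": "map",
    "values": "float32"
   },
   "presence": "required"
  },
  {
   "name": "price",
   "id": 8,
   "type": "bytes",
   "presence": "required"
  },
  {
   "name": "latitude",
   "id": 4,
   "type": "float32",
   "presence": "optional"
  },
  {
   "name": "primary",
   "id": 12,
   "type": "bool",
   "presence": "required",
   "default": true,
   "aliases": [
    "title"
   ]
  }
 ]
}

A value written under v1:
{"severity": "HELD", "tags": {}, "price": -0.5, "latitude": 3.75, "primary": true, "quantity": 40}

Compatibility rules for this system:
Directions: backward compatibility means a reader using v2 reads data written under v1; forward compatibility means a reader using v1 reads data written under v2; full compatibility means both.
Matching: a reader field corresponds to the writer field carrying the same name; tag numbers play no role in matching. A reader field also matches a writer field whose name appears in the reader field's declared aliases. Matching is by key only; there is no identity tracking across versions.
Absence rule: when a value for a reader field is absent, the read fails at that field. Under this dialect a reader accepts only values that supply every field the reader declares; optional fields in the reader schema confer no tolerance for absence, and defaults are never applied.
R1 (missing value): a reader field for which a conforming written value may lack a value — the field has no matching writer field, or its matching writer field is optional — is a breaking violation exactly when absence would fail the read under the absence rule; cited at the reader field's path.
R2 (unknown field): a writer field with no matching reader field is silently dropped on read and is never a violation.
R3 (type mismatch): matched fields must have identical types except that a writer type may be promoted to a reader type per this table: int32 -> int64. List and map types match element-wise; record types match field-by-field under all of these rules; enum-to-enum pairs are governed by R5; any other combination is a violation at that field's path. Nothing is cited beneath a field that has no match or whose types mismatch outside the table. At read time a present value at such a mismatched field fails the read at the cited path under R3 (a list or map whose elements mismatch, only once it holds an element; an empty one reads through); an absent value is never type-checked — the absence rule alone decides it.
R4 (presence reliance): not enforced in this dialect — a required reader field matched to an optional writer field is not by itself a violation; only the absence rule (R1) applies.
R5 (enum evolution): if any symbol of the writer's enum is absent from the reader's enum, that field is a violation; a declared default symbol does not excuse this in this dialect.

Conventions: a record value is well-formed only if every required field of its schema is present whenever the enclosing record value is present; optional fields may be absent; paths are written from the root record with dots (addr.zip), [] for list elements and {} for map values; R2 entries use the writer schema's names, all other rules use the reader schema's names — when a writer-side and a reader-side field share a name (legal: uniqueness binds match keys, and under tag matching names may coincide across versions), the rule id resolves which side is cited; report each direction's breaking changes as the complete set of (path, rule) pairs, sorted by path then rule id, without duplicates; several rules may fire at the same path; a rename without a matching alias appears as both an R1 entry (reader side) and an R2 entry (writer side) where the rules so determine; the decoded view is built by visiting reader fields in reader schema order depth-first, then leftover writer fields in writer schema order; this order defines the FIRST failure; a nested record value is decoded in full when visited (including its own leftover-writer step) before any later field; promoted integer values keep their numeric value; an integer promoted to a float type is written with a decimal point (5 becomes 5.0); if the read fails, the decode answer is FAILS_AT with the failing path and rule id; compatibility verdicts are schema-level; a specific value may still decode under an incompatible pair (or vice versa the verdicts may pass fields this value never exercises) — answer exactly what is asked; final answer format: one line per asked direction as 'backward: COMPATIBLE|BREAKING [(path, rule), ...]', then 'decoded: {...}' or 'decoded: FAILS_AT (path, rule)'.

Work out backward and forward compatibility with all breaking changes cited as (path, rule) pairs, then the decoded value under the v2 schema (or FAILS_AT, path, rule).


backward: BREAKING [(price, R3), (primary, R1), (severity, R1)]; forward: BREAKING [(latitude, R1), (price, R3), (quantity, R1), (severity, R1)]; decoded: FAILS_AT (price, R3)

in Session below, arrows point writer -> reader
checking backward for Session: reader v2 against writer v1:
  Channel -> Channel, writer optional: severity aligns to severity
  map<string, float32> -> map<string, float32>, writer required: tags aligns to tags
  float64 -> bytes, writer required: price aligns to price
  float32 -> float32, writer required: latitude aligns to latitude
  bool -> bool, writer optional: primary aligns to primary
  writer quantity: unknown to reader
  violation R3 at price
  violation R1 at primary
  violation R1 at severity
  => backward: BREAKING (3)
checking forward for Session: reader v1 against writer v2:
  Channel -> Channel, writer optional: severity aligns to severity
  map<string, float32> -> map<string, float32>, writer required: tags aligns to tags
  bytes -> float64, writer required: price aligns to price
  float32 -> float32, writer optional: latitude aligns to latitude
  bool -> bool, writer required: primary aligns to primary
  quantity: no writer match
  violation R1 at latitude
  violation R3 at price
  violation R1 at quantity
  violation R1 at severity
  => forward: BREAKING (4)
decode (reader v2):
  severity := "HELD"
  tags := {}
  read fails at price under R3
  => FAILS_AT (price, R3)


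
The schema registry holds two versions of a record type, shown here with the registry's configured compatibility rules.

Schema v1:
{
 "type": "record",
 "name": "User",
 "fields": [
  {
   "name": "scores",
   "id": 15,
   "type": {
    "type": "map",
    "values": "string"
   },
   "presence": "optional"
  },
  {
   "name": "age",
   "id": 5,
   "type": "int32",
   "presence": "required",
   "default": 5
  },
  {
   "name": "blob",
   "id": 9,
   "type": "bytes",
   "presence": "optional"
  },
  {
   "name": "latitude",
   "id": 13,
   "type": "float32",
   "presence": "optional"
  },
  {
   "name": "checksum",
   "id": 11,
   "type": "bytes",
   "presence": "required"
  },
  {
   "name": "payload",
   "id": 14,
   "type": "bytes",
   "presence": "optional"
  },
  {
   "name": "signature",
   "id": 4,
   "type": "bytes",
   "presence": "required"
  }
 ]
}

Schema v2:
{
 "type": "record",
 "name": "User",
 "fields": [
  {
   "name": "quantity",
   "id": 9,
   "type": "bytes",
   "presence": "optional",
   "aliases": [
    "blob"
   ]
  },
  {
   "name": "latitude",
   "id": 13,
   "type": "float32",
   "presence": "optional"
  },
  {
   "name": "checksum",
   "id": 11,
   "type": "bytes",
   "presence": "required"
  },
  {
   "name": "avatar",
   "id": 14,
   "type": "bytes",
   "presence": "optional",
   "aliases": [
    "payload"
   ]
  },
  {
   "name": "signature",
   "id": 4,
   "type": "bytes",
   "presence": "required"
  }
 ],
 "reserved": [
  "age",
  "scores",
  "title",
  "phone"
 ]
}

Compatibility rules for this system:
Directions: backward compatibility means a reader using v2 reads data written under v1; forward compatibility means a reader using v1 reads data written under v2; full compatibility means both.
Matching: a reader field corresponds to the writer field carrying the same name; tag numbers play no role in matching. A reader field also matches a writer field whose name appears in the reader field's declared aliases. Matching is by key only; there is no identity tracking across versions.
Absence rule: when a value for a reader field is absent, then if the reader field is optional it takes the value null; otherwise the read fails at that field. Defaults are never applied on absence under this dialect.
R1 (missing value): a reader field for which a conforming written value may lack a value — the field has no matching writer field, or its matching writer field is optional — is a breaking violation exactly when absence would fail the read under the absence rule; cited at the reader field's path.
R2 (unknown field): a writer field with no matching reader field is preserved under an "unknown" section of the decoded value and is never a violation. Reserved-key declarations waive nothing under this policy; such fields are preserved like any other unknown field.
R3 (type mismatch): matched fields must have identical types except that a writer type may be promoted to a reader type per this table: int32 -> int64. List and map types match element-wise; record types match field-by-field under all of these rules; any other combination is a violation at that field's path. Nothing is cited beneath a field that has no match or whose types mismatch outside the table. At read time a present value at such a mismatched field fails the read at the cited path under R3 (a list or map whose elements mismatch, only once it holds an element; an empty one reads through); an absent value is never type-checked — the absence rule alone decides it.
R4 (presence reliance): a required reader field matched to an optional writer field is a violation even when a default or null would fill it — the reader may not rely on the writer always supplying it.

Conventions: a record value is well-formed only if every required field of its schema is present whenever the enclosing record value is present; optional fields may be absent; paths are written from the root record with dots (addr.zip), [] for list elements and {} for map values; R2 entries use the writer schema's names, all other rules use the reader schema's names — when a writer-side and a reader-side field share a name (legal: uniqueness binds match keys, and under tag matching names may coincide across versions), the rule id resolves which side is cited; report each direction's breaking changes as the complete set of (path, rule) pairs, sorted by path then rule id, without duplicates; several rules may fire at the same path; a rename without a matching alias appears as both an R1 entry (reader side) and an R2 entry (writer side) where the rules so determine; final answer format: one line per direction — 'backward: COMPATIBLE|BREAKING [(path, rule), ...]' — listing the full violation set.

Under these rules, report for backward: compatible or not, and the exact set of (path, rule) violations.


each type pair in User: writer, then reader
backward on User — v2 reading data written by v1:
  writer optional, bytes -> bytes: reader quantity maps from writer blob
  writer optional, float32 -> float32: reader latitude maps from writer latitude
  writer required, bytes -> bytes: reader checksum maps from writer checksum
  writer optional, bytes -> bytes: reader avatar maps from writer payload
  writer required, bytes -> bytes: reader signature maps from writer signature
  writer scores: unknown to reader
  writer age: unknown to reader
  nothing fires on User: backward is COMPATIBLE
diffs on User not affecting the asked answer:
  removed field age from record User (its key "age" joins the reserved list) -> fires only in the forward direction of User, which is not asked here
  renamed field payload to avatar in record User (alias payload declared on the renamed field) -> inert for the asked User verdict: nothing fires
  removed field scores from record User (its key "scores" joins the reserved list) -> inert for the asked User verdict: nothing fires
  renamed field blob to quantity in record User (alias blob declared on the renamed field) -> inert for the asked User verdict: nothing fires

backward: COMPATIBLE []


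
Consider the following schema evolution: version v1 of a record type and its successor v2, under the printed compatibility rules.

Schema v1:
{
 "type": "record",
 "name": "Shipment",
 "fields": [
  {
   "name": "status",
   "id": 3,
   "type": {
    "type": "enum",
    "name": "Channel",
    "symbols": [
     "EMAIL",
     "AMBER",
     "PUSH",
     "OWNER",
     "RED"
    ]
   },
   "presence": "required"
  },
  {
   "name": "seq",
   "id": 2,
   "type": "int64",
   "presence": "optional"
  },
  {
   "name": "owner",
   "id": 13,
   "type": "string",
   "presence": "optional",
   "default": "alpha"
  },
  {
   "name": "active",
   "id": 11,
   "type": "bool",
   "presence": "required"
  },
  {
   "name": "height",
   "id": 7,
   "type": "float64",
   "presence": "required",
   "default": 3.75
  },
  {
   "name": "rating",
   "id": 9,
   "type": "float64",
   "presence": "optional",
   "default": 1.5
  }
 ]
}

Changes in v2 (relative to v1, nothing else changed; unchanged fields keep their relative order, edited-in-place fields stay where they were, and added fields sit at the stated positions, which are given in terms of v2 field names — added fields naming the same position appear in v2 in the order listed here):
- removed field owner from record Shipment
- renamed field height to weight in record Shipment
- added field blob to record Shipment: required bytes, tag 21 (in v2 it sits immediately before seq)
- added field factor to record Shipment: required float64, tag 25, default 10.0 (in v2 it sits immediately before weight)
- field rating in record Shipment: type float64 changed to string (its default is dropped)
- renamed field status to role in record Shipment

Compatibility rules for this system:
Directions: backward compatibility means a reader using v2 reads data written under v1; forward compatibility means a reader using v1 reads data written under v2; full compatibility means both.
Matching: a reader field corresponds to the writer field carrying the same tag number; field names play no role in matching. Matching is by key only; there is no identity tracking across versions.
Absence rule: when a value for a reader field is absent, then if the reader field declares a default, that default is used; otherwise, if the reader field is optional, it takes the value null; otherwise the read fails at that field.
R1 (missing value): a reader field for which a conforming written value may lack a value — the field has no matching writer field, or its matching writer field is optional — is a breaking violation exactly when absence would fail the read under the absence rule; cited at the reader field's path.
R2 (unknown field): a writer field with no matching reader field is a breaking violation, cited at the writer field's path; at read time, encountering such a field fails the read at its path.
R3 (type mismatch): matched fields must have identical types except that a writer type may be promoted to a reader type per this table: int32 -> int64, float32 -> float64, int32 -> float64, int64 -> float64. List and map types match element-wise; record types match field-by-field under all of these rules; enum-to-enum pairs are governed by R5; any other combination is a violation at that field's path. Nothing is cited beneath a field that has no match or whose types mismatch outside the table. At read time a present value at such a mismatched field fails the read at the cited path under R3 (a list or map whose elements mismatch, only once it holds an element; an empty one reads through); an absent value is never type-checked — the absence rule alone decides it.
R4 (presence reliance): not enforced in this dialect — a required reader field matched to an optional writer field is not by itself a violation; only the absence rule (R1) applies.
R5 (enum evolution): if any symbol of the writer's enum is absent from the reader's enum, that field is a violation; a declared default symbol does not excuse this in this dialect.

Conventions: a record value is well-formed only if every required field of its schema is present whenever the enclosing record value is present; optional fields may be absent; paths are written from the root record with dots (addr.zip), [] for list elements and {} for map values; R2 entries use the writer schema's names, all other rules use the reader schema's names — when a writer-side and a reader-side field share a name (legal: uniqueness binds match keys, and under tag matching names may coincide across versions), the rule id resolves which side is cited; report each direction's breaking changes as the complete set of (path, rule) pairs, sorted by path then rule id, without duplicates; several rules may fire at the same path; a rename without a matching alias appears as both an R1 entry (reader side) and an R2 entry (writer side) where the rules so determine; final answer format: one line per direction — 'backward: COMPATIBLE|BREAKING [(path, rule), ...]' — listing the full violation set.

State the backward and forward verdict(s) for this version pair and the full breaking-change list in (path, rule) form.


backward: BREAKING [(blob, R1), (owner, R2), (rating, R3)]; forward: BREAKING [(blob, R2), (factor, R2), (rating, R3)]

in Shipment below, arrows point writer -> reader
backward for Shipment (reader v2, writer v1):
  role <- status (Channel -> Channel, writer required)
  blob: no writer match
  seq <- seq (int64 -> int64, writer optional)
  active <- active (bool -> bool, writer required)
  factor: no writer match
  weight <- height (float64 -> float64, writer required)
  rating <- rating (float64 -> string, writer optional)
  writer field owner has no reader counterpart
  violation R1 at blob
  violation R2 at owner
  violation R3 at rating
  backward on Shipment therefore BREAKING (3)
forward for Shipment (reader v1, writer v2):
  status <- role (Channel -> Channel, writer required)
  seq <- seq (int64 -> int64, writer optional)
  owner: no writer match
  active <- active (bool -> bool, writer required)
  height <- weight (float64 -> float64, writer required)
  rating <- rating (string -> float64, writer optional)
  writer field blob has no reader counterpart
  writer field factor has no reader counterpart
  violation R2 at blob
  violation R2 at factor
  violation R3 at rating
  forward on Shipment therefore BREAKING (3)
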